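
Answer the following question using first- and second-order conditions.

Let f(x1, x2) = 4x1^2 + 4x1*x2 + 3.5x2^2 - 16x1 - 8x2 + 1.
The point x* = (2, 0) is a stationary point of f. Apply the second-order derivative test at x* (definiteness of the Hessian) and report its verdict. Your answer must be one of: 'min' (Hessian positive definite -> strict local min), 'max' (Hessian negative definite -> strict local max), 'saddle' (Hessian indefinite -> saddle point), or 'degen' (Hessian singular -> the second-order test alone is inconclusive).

Compute the Hessian H = grad^2 f:
  H = [[8, 4], [4, 7]]
Verify stationarity: grad f(x*) = H x* + g = (0, 0).
Eigenvalues of H: 3.4689, 11.5311.
Both eigenvalues > 0, so H is positive definite -> x* is a strict local min.

min


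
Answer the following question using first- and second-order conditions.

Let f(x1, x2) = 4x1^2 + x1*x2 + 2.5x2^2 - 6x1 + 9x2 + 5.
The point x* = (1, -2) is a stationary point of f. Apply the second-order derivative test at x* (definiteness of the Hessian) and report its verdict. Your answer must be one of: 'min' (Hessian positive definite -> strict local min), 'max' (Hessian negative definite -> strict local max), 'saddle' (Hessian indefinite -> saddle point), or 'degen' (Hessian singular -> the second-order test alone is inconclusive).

Compute the Hessian H = grad^2 f:
  H = [[8, 1], [1, 5]]
Verify stationarity: grad f(x*) = H x* + g = (0, 0).
Eigenvalues of H: 4.6972, 8.3028.
Both eigenvalues > 0, so H is positive definite -> x* is a strict local min.

min


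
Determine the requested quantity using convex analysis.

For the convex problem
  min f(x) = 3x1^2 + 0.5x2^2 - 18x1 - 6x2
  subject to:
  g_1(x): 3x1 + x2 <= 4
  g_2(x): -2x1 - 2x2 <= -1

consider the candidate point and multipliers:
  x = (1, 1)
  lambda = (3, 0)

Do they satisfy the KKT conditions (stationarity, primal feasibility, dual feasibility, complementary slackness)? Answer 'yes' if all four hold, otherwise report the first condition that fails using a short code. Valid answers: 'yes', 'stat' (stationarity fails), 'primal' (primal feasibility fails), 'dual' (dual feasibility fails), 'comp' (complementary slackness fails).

Gradient of f: grad f(x) = Q x + c = (-12, -5)
Constraint values g_i(x) = a_i^T x - b_i:
  g_1((1, 1)) = 0
  g_2((1, 1)) = -3
Stationarity residual: grad f(x) + sum_i lambda_i a_i = (-3, -2)
  -> stationarity FAILS
Primal feasibility (all g_i <= 0): OK
Dual feasibility (all lambda_i >= 0): OK
Complementary slackness (lambda_i * g_i(x) = 0 for all i): OK

Verdict: the first failing condition is stationarity -> stat.

stat


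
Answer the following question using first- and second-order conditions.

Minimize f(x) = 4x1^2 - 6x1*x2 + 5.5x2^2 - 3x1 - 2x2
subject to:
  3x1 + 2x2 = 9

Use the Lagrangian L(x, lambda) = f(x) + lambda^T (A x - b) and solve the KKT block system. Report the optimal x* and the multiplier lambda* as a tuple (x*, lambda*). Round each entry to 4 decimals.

Form the Lagrangian:
  L(x, lambda) = (1/2) x^T Q x + c^T x + lambda^T (A x - b)
Stationarity (grad_x L = 0): Q x + c + A^T lambda = 0.
Primal feasibility: A x = b.

This gives the KKT block system:
  [ Q   A^T ] [ x     ]   [-c ]
  [ A    0  ] [ lambda ] = [ b ]

Solving the linear system:
  x*      = (1.9951, 1.5074)
  lambda* = (-1.3054)
  f(x*)   = 1.3744

x* = (1.9951, 1.5074), lambda* = (-1.3054)


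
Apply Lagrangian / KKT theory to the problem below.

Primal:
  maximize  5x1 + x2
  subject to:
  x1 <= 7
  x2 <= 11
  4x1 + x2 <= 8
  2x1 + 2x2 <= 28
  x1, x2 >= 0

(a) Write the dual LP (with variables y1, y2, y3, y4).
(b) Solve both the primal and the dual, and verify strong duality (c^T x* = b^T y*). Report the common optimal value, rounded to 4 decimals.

The standard primal-dual pair for 'max c^T x s.t. A x <= b, x >= 0' is:
  Dual:  min b^T y  s.t.  A^T y >= c,  y >= 0.

So the dual LP is:
  minimize  7y1 + 11y2 + 8y3 + 28y4
  subject to:
    y1 + 4y3 + 2y4 >= 5
    y2 + y3 + 2y4 >= 1
    y1, y2, y3, y4 >= 0

Solving the primal: x* = (2, 0).
  primal value c^T x* = 10.
Solving the dual: y* = (0, 0, 1.25, 0).
  dual value b^T y* = 10.
Strong duality: c^T x* = b^T y*. Confirmed.

10


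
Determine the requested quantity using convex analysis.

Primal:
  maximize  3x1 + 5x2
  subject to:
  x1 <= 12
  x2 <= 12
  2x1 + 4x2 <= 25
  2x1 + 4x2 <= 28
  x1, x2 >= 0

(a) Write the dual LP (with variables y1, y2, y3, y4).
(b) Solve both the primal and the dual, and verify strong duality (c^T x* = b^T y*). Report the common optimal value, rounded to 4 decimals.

The standard primal-dual pair for 'max c^T x s.t. A x <= b, x >= 0' is:
  Dual:  min b^T y  s.t.  A^T y >= c,  y >= 0.

So the dual LP is:
  minimize  12y1 + 12y2 + 25y3 + 28y4
  subject to:
    y1 + 2y3 + 2y4 >= 3
    y2 + 4y3 + 4y4 >= 5
    y1, y2, y3, y4 >= 0

Solving the primal: x* = (12, 0.25).
  primal value c^T x* = 37.25.
Solving the dual: y* = (0.5, 0, 1.25, 0).
  dual value b^T y* = 37.25.
Strong duality: c^T x* = b^T y*. Confirmed.

37.25


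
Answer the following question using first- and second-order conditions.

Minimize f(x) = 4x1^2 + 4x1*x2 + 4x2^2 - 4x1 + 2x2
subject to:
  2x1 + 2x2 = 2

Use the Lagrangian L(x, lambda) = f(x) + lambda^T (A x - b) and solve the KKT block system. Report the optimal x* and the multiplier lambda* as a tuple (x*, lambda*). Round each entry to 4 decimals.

Form the Lagrangian:
  L(x, lambda) = (1/2) x^T Q x + c^T x + lambda^T (A x - b)
Stationarity (grad_x L = 0): Q x + c + A^T lambda = 0.
Primal feasibility: A x = b.

This gives the KKT block system:
  [ Q   A^T ] [ x     ]   [-c ]
  [ A    0  ] [ lambda ] = [ b ]

Solving the linear system:
  x*      = (1.25, -0.25)
  lambda* = (-2.5)
  f(x*)   = -0.25

x* = (1.25, -0.25), lambda* = (-2.5)


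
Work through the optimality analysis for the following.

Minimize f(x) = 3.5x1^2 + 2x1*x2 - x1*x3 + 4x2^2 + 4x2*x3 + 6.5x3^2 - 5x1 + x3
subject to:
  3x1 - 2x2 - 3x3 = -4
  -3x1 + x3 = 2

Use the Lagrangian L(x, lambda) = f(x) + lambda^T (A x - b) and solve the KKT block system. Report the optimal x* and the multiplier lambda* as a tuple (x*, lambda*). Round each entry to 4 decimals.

Form the Lagrangian:
  L(x, lambda) = (1/2) x^T Q x + c^T x + lambda^T (A x - b)
Stationarity (grad_x L = 0): Q x + c + A^T lambda = 0.
Primal feasibility: A x = b.

This gives the KKT block system:
  [ Q   A^T ] [ x     ]   [-c ]
  [ A    0  ] [ lambda ] = [ b ]

Solving the linear system:
  x*      = (-0.566, 0.6981, 0.3019)
  lambda* = (2.8302, 0.2075)
  f(x*)   = 7.0189

x* = (-0.566, 0.6981, 0.3019), lambda* = (2.8302, 0.2075)


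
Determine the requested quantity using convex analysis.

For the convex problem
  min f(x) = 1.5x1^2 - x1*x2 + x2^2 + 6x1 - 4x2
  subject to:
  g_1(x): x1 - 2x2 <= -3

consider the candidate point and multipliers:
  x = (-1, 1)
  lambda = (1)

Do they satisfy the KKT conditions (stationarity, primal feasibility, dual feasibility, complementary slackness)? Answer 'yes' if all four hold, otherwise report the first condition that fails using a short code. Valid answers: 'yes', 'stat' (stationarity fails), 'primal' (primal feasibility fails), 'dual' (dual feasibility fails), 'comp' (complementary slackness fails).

Gradient of f: grad f(x) = Q x + c = (2, -1)
Constraint values g_i(x) = a_i^T x - b_i:
  g_1((-1, 1)) = 0
Stationarity residual: grad f(x) + sum_i lambda_i a_i = (3, -3)
  -> stationarity FAILS
Primal feasibility (all g_i <= 0): OK
Dual feasibility (all lambda_i >= 0): OK
Complementary slackness (lambda_i * g_i(x) = 0 for all i): OK

Verdict: the first failing condition is stationarity -> stat.

stat


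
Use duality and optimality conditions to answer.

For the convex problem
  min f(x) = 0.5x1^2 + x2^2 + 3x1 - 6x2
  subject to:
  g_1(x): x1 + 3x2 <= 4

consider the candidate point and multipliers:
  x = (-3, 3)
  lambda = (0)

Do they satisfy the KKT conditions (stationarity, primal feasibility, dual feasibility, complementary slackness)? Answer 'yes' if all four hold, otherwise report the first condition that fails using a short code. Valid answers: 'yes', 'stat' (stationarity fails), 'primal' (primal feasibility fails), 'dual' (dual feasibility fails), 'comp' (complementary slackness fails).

Gradient of f: grad f(x) = Q x + c = (0, 0)
Constraint values g_i(x) = a_i^T x - b_i:
  g_1((-3, 3)) = 2
Stationarity residual: grad f(x) + sum_i lambda_i a_i = (0, 0)
  -> stationarity OK
Primal feasibility (all g_i <= 0): FAILS
Dual feasibility (all lambda_i >= 0): OK
Complementary slackness (lambda_i * g_i(x) = 0 for all i): OK

Verdict: the first failing condition is primal_feasibility -> primal.

primal


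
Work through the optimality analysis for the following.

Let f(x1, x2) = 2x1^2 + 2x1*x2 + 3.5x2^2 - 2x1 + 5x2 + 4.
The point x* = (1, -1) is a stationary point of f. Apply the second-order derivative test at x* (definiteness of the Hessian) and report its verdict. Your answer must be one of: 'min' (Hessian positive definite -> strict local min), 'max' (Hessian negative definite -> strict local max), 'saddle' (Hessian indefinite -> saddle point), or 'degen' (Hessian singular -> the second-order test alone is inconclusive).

Compute the Hessian H = grad^2 f:
  H = [[4, 2], [2, 7]]
Verify stationarity: grad f(x*) = H x* + g = (0, 0).
Eigenvalues of H: 3, 8.
Both eigenvalues > 0, so H is positive definite -> x* is a strict local min.

min


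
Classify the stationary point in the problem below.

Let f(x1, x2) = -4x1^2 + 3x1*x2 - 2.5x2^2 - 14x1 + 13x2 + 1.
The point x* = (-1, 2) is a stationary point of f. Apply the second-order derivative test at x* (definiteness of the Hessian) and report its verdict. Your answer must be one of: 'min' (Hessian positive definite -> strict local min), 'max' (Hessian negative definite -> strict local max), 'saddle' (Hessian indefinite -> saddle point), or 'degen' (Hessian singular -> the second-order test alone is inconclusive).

Compute the Hessian H = grad^2 f:
  H = [[-8, 3], [3, -5]]
Verify stationarity: grad f(x*) = H x* + g = (0, 0).
Eigenvalues of H: -9.8541, -3.1459.
Both eigenvalues < 0, so H is negative definite -> x* is a strict local max.

max


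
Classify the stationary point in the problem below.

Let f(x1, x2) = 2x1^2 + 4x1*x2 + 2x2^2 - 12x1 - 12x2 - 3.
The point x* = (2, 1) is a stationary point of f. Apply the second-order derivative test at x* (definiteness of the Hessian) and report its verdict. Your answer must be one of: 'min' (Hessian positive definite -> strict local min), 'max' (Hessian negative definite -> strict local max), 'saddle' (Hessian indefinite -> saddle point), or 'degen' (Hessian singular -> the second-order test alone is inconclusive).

Compute the Hessian H = grad^2 f:
  H = [[4, 4], [4, 4]]
Verify stationarity: grad f(x*) = H x* + g = (0, 0).
Eigenvalues of H: 0, 8.
H has a zero eigenvalue (singular; positive semidefinite but not definite), so H is neither positive definite, negative definite, nor indefinite. The second-order test alone is inconclusive -> degen.
(Indeed, f is constant along the null direction of H through x*, so x* is not a strict local extremum.)

degen


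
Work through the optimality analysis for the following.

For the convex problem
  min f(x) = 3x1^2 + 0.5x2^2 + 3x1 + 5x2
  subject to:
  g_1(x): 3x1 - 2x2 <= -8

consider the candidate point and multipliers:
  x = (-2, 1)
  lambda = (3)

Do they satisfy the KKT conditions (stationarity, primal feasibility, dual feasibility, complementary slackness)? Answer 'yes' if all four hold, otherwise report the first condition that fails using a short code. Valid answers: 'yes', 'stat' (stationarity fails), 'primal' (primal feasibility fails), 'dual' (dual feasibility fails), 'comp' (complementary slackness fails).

Gradient of f: grad f(x) = Q x + c = (-9, 6)
Constraint values g_i(x) = a_i^T x - b_i:
  g_1((-2, 1)) = 0
Stationarity residual: grad f(x) + sum_i lambda_i a_i = (0, 0)
  -> stationarity OK
Primal feasibility (all g_i <= 0): OK
Dual feasibility (all lambda_i >= 0): OK
Complementary slackness (lambda_i * g_i(x) = 0 for all i): OK

Verdict: yes, KKT holds.

yes


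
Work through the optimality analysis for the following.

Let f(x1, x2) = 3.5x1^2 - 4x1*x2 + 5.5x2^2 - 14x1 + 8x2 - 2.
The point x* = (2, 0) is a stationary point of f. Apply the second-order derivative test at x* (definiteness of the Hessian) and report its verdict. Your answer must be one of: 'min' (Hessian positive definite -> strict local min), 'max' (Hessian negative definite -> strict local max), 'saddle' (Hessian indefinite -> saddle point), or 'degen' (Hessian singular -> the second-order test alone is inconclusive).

Compute the Hessian H = grad^2 f:
  H = [[7, -4], [-4, 11]]
Verify stationarity: grad f(x*) = H x* + g = (0, 0).
Eigenvalues of H: 4.5279, 13.4721.
Both eigenvalues > 0, so H is positive definite -> x* is a strict local min.

min


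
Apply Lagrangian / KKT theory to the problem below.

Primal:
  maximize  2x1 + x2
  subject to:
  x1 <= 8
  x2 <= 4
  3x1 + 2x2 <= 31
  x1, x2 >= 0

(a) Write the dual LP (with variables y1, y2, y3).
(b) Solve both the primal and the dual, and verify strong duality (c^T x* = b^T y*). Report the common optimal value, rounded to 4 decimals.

The standard primal-dual pair for 'max c^T x s.t. A x <= b, x >= 0' is:
  Dual:  min b^T y  s.t.  A^T y >= c,  y >= 0.

So the dual LP is:
  minimize  8y1 + 4y2 + 31y3
  subject to:
    y1 + 3y3 >= 2
    y2 + 2y3 >= 1
    y1, y2, y3 >= 0

Solving the primal: x* = (8, 3.5).
  primal value c^T x* = 19.5.
Solving the dual: y* = (0.5, 0, 0.5).
  dual value b^T y* = 19.5.
Strong duality: c^T x* = b^T y*. Confirmed.

19.5


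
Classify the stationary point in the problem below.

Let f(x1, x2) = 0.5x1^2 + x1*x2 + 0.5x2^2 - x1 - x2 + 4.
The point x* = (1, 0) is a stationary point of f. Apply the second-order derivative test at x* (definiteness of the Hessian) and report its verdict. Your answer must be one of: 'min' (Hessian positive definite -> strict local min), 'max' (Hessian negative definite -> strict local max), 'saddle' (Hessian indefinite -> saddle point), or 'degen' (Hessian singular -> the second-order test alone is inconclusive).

Compute the Hessian H = grad^2 f:
  H = [[1, 1], [1, 1]]
Verify stationarity: grad f(x*) = H x* + g = (0, 0).
Eigenvalues of H: 0, 2.
H has a zero eigenvalue (singular; positive semidefinite but not definite), so H is neither positive definite, negative definite, nor indefinite. The second-order test alone is inconclusive -> degen.
(Indeed, f is constant along the null direction of H through x*, so x* is not a strict local extremum.)

degen


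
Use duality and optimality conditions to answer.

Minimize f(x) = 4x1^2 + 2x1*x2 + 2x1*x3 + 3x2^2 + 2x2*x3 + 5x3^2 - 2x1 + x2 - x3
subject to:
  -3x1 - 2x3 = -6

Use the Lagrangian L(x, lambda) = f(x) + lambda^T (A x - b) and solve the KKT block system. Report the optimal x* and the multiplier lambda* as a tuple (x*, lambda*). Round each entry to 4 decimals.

Form the Lagrangian:
  L(x, lambda) = (1/2) x^T Q x + c^T x + lambda^T (A x - b)
Stationarity (grad_x L = 0): Q x + c + A^T lambda = 0.
Primal feasibility: A x = b.

This gives the KKT block system:
  [ Q   A^T ] [ x     ]   [-c ]
  [ A    0  ] [ lambda ] = [ b ]

Solving the linear system:
  x*      = (1.5753, -0.9041, 0.637)
  lambda* = (3.3562)
  f(x*)   = 7.7226

x* = (1.5753, -0.9041, 0.637), lambda* = (3.3562)


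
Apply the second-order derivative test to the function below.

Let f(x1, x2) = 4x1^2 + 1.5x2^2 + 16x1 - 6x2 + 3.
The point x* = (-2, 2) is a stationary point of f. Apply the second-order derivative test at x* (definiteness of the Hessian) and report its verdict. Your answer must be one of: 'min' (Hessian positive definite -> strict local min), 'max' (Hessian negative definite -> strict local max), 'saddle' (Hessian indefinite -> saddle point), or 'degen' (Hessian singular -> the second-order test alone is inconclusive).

Compute the Hessian H = grad^2 f:
  H = [[8, 0], [0, 3]]
Verify stationarity: grad f(x*) = H x* + g = (0, 0).
Eigenvalues of H: 3, 8.
Both eigenvalues > 0, so H is positive definite -> x* is a strict local min.

min


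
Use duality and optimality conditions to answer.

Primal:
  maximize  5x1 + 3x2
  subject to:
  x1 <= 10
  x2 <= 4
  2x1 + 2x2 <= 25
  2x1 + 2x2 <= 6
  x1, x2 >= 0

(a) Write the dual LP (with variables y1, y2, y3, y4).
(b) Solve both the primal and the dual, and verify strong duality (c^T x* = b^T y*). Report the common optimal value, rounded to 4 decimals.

The standard primal-dual pair for 'max c^T x s.t. A x <= b, x >= 0' is:
  Dual:  min b^T y  s.t.  A^T y >= c,  y >= 0.

So the dual LP is:
  minimize  10y1 + 4y2 + 25y3 + 6y4
  subject to:
    y1 + 2y3 + 2y4 >= 5
    y2 + 2y3 + 2y4 >= 3
    y1, y2, y3, y4 >= 0

Solving the primal: x* = (3, 0).
  primal value c^T x* = 15.
Solving the dual: y* = (0, 0, 0, 2.5).
  dual value b^T y* = 15.
Strong duality: c^T x* = b^T y*. Confirmed.

15


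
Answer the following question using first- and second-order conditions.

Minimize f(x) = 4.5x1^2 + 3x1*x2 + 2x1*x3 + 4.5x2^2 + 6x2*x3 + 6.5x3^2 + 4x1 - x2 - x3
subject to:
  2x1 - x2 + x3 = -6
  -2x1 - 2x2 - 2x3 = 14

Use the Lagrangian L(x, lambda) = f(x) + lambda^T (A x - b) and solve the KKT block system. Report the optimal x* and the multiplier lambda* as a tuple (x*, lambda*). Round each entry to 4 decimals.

Form the Lagrangian:
  L(x, lambda) = (1/2) x^T Q x + c^T x + lambda^T (A x - b)
Stationarity (grad_x L = 0): Q x + c + A^T lambda = 0.
Primal feasibility: A x = b.

This gives the KKT block system:
  [ Q   A^T ] [ x     ]   [-c ]
  [ A    0  ] [ lambda ] = [ b ]

Solving the linear system:
  x*      = (-3.5088, -2.2544, -1.2368)
  lambda* = (-0.807, -19.2149)
  f(x*)   = 126.8114

x* = (-3.5088, -2.2544, -1.2368), lambda* = (-0.807, -19.2149)


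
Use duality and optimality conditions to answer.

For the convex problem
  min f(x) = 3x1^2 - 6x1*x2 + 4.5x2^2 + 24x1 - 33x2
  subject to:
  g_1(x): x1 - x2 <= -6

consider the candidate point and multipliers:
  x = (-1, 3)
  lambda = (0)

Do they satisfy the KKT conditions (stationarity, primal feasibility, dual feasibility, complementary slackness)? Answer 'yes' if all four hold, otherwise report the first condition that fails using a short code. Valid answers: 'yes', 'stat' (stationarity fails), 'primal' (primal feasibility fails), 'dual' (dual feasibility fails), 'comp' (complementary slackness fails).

Gradient of f: grad f(x) = Q x + c = (0, 0)
Constraint values g_i(x) = a_i^T x - b_i:
  g_1((-1, 3)) = 2
Stationarity residual: grad f(x) + sum_i lambda_i a_i = (0, 0)
  -> stationarity OK
Primal feasibility (all g_i <= 0): FAILS
Dual feasibility (all lambda_i >= 0): OK
Complementary slackness (lambda_i * g_i(x) = 0 for all i): OK

Verdict: the first failing condition is primal_feasibility -> primal.

primal


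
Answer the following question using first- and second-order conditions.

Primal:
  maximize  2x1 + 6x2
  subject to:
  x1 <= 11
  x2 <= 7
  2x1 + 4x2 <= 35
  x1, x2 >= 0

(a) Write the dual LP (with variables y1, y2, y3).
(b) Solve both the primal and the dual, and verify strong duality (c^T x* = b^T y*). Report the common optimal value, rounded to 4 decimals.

The standard primal-dual pair for 'max c^T x s.t. A x <= b, x >= 0' is:
  Dual:  min b^T y  s.t.  A^T y >= c,  y >= 0.

So the dual LP is:
  minimize  11y1 + 7y2 + 35y3
  subject to:
    y1 + 2y3 >= 2
    y2 + 4y3 >= 6
    y1, y2, y3 >= 0

Solving the primal: x* = (3.5, 7).
  primal value c^T x* = 49.
Solving the dual: y* = (0, 2, 1).
  dual value b^T y* = 49.
Strong duality: c^T x* = b^T y*. Confirmed.

49


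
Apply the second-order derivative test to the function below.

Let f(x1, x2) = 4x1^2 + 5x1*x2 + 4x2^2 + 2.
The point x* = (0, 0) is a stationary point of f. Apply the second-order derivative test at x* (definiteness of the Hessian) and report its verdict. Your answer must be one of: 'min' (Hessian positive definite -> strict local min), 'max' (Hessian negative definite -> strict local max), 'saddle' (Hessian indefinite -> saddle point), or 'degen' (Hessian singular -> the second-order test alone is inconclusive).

Compute the Hessian H = grad^2 f:
  H = [[8, 5], [5, 8]]
Verify stationarity: grad f(x*) = H x* + g = (0, 0).
Eigenvalues of H: 3, 13.
Both eigenvalues > 0, so H is positive definite -> x* is a strict local min.

min


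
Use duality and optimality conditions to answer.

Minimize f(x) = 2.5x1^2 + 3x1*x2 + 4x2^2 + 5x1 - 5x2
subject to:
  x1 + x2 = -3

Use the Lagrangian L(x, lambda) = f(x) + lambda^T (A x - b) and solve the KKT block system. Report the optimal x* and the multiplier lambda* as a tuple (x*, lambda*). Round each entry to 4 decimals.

Form the Lagrangian:
  L(x, lambda) = (1/2) x^T Q x + c^T x + lambda^T (A x - b)
Stationarity (grad_x L = 0): Q x + c + A^T lambda = 0.
Primal feasibility: A x = b.

This gives the KKT block system:
  [ Q   A^T ] [ x     ]   [-c ]
  [ A    0  ] [ lambda ] = [ b ]

Solving the linear system:
  x*      = (-3.5714, 0.5714)
  lambda* = (11.1429)
  f(x*)   = 6.3571

x* = (-3.5714, 0.5714), lambda* = (11.1429)


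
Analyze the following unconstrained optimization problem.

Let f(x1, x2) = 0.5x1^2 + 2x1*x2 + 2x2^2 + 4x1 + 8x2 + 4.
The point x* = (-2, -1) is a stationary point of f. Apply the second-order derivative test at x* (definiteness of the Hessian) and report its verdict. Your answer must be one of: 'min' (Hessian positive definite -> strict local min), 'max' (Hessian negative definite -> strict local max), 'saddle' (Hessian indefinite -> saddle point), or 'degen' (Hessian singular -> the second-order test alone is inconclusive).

Compute the Hessian H = grad^2 f:
  H = [[1, 2], [2, 4]]
Verify stationarity: grad f(x*) = H x* + g = (0, 0).
Eigenvalues of H: 0, 5.
H has a zero eigenvalue (singular; positive semidefinite but not definite), so H is neither positive definite, negative definite, nor indefinite. The second-order test alone is inconclusive -> degen.
(Indeed, f is constant along the null direction of H through x*, so x* is not a strict local extremum.)

degen


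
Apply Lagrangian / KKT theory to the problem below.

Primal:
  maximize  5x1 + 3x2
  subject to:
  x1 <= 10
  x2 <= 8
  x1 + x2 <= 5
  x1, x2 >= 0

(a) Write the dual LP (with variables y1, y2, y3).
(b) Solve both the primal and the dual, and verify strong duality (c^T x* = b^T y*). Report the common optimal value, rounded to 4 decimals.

The standard primal-dual pair for 'max c^T x s.t. A x <= b, x >= 0' is:
  Dual:  min b^T y  s.t.  A^T y >= c,  y >= 0.

So the dual LP is:
  minimize  10y1 + 8y2 + 5y3
  subject to:
    y1 + y3 >= 5
    y2 + y3 >= 3
    y1, y2, y3 >= 0

Solving the primal: x* = (5, 0).
  primal value c^T x* = 25.
Solving the dual: y* = (0, 0, 5).
  dual value b^T y* = 25.
Strong duality: c^T x* = b^T y*. Confirmed.

25


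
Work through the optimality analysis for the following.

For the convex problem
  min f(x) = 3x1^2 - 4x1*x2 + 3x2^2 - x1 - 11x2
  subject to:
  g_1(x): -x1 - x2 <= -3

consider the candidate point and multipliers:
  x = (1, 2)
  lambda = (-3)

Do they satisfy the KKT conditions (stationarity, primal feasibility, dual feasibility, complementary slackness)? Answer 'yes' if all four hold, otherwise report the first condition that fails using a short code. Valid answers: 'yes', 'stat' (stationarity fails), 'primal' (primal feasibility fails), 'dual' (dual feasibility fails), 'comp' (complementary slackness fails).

Gradient of f: grad f(x) = Q x + c = (-3, -3)
Constraint values g_i(x) = a_i^T x - b_i:
  g_1((1, 2)) = 0
Stationarity residual: grad f(x) + sum_i lambda_i a_i = (0, 0)
  -> stationarity OK
Primal feasibility (all g_i <= 0): OK
Dual feasibility (all lambda_i >= 0): FAILS
Complementary slackness (lambda_i * g_i(x) = 0 for all i): OK

Verdict: the first failing condition is dual_feasibility -> dual.

dual


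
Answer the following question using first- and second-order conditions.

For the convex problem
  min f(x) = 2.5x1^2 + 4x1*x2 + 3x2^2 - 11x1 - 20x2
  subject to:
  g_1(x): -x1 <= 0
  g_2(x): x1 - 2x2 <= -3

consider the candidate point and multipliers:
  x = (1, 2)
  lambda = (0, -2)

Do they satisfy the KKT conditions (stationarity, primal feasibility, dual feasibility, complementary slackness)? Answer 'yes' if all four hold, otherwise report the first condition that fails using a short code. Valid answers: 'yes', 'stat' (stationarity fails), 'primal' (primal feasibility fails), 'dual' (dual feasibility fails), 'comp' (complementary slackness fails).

Gradient of f: grad f(x) = Q x + c = (2, -4)
Constraint values g_i(x) = a_i^T x - b_i:
  g_1((1, 2)) = -1
  g_2((1, 2)) = 0
Stationarity residual: grad f(x) + sum_i lambda_i a_i = (0, 0)
  -> stationarity OK
Primal feasibility (all g_i <= 0): OK
Dual feasibility (all lambda_i >= 0): FAILS
Complementary slackness (lambda_i * g_i(x) = 0 for all i): OK

Verdict: the first failing condition is dual_feasibility -> dual.

dual


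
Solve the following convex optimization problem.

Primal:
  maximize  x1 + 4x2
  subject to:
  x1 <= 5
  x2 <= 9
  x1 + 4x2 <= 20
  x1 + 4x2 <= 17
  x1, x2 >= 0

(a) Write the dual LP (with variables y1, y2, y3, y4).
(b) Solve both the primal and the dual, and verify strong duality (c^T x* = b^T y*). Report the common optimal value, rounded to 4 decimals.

The standard primal-dual pair for 'max c^T x s.t. A x <= b, x >= 0' is:
  Dual:  min b^T y  s.t.  A^T y >= c,  y >= 0.

So the dual LP is:
  minimize  5y1 + 9y2 + 20y3 + 17y4
  subject to:
    y1 + y3 + y4 >= 1
    y2 + 4y3 + 4y4 >= 4
    y1, y2, y3, y4 >= 0

Solving the primal: x* = (0, 4.25).
  primal value c^T x* = 17.
Solving the dual: y* = (0, 0, 0, 1).
  dual value b^T y* = 17.
Strong duality: c^T x* = b^T y*. Confirmed.

17


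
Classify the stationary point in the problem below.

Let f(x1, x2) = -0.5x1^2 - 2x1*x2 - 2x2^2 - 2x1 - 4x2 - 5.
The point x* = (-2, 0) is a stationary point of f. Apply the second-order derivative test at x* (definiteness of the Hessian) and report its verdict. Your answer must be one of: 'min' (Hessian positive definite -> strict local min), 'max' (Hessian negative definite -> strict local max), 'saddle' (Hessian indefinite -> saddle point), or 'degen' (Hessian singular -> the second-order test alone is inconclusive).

Compute the Hessian H = grad^2 f:
  H = [[-1, -2], [-2, -4]]
Verify stationarity: grad f(x*) = H x* + g = (0, 0).
Eigenvalues of H: -5, 0.
H has a zero eigenvalue (singular; negative semidefinite but not definite), so H is neither positive definite, negative definite, nor indefinite. The second-order test alone is inconclusive -> degen.
(Indeed, f is constant along the null direction of H through x*, so x* is not a strict local extremum.)

degen


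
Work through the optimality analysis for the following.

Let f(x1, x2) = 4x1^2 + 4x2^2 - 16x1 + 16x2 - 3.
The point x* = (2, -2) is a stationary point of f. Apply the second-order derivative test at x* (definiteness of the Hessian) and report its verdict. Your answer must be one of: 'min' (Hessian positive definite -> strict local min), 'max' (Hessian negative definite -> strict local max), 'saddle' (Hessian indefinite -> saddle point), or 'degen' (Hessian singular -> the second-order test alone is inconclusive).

Compute the Hessian H = grad^2 f:
  H = [[8, 0], [0, 8]]
Verify stationarity: grad f(x*) = H x* + g = (0, 0).
Eigenvalues of H: 8, 8.
Both eigenvalues > 0, so H is positive definite -> x* is a strict local min.

min


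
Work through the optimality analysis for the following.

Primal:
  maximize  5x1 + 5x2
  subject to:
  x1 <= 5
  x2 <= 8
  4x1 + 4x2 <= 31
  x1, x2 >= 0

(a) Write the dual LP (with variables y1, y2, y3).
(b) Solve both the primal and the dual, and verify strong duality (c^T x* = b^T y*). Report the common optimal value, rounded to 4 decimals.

The standard primal-dual pair for 'max c^T x s.t. A x <= b, x >= 0' is:
  Dual:  min b^T y  s.t.  A^T y >= c,  y >= 0.

So the dual LP is:
  minimize  5y1 + 8y2 + 31y3
  subject to:
    y1 + 4y3 >= 5
    y2 + 4y3 >= 5
    y1, y2, y3 >= 0

Solving the primal: x* = (0, 7.75).
  primal value c^T x* = 38.75.
Solving the dual: y* = (0, 0, 1.25).
  dual value b^T y* = 38.75.
Strong duality: c^T x* = b^T y*. Confirmed.

38.75


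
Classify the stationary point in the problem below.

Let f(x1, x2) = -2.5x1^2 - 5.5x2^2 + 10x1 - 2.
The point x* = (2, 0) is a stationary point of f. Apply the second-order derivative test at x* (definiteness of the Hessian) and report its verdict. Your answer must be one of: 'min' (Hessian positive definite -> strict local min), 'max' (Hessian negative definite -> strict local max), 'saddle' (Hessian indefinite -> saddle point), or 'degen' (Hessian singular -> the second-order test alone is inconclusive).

Compute the Hessian H = grad^2 f:
  H = [[-5, 0], [0, -11]]
Verify stationarity: grad f(x*) = H x* + g = (0, 0).
Eigenvalues of H: -11, -5.
Both eigenvalues < 0, so H is negative definite -> x* is a strict local max.

max


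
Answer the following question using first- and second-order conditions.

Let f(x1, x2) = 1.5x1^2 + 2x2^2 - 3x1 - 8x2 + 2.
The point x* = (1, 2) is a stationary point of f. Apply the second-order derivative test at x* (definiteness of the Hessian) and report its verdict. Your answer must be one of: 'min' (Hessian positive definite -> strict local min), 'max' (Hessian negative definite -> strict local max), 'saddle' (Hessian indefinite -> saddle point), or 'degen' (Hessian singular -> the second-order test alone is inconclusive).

Compute the Hessian H = grad^2 f:
  H = [[3, 0], [0, 4]]
Verify stationarity: grad f(x*) = H x* + g = (0, 0).
Eigenvalues of H: 3, 4.
Both eigenvalues > 0, so H is positive definite -> x* is a strict local min.

min


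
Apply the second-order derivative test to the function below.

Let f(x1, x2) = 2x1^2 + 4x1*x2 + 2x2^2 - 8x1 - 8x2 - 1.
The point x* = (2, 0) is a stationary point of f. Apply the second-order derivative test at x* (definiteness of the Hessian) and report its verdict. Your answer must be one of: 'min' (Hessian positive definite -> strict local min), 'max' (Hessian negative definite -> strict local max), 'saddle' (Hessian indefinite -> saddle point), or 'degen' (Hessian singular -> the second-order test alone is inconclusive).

Compute the Hessian H = grad^2 f:
  H = [[4, 4], [4, 4]]
Verify stationarity: grad f(x*) = H x* + g = (0, 0).
Eigenvalues of H: 0, 8.
H has a zero eigenvalue (singular; positive semidefinite but not definite), so H is neither positive definite, negative definite, nor indefinite. The second-order test alone is inconclusive -> degen.
(Indeed, f is constant along the null direction of H through x*, so x* is not a strict local extremum.)

degen


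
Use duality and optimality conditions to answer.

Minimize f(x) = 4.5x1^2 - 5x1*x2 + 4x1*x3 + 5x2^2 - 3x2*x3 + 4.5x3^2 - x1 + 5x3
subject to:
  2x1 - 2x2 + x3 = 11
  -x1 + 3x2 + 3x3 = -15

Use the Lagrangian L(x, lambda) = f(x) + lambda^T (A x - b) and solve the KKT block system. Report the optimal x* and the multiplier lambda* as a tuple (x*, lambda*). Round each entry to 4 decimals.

Form the Lagrangian:
  L(x, lambda) = (1/2) x^T Q x + c^T x + lambda^T (A x - b)
Stationarity (grad_x L = 0): Q x + c + A^T lambda = 0.
Primal feasibility: A x = b.

This gives the KKT block system:
  [ Q   A^T ] [ x     ]   [-c ]
  [ A    0  ] [ lambda ] = [ b ]

Solving the linear system:
  x*      = (3.4258, -2.6688, -1.1892)
  lambda* = (-18.752, 0.9152)
  f(x*)   = 105.314

x* = (3.4258, -2.6688, -1.1892), lambda* = (-18.752, 0.9152)


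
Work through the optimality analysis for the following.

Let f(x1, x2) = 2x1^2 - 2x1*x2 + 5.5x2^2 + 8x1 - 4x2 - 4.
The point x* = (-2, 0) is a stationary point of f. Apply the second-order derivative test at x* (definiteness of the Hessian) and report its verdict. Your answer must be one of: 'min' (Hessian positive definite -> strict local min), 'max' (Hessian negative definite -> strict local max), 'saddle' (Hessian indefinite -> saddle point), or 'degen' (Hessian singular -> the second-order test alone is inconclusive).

Compute the Hessian H = grad^2 f:
  H = [[4, -2], [-2, 11]]
Verify stationarity: grad f(x*) = H x* + g = (0, 0).
Eigenvalues of H: 3.4689, 11.5311.
Both eigenvalues > 0, so H is positive definite -> x* is a strict local min.

min


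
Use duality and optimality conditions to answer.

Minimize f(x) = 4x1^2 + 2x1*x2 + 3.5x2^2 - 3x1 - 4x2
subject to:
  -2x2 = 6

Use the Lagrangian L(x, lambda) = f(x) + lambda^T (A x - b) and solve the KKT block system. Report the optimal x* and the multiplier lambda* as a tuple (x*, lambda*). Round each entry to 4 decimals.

Form the Lagrangian:
  L(x, lambda) = (1/2) x^T Q x + c^T x + lambda^T (A x - b)
Stationarity (grad_x L = 0): Q x + c + A^T lambda = 0.
Primal feasibility: A x = b.

This gives the KKT block system:
  [ Q   A^T ] [ x     ]   [-c ]
  [ A    0  ] [ lambda ] = [ b ]

Solving the linear system:
  x*      = (1.125, -3)
  lambda* = (-11.375)
  f(x*)   = 38.4375

x* = (1.125, -3), lambda* = (-11.375)


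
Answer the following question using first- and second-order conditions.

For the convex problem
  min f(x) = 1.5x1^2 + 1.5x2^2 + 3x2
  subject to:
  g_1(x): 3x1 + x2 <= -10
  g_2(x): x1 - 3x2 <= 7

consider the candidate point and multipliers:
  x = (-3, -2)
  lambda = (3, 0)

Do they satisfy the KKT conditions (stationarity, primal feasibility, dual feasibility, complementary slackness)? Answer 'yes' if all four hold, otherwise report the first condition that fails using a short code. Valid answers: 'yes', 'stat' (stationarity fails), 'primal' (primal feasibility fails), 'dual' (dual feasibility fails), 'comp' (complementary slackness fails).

Gradient of f: grad f(x) = Q x + c = (-9, -3)
Constraint values g_i(x) = a_i^T x - b_i:
  g_1((-3, -2)) = -1
  g_2((-3, -2)) = -4
Stationarity residual: grad f(x) + sum_i lambda_i a_i = (0, 0)
  -> stationarity OK
Primal feasibility (all g_i <= 0): OK
Dual feasibility (all lambda_i >= 0): OK
Complementary slackness (lambda_i * g_i(x) = 0 for all i): FAILS

Verdict: the first failing condition is complementary_slackness -> comp.

comp


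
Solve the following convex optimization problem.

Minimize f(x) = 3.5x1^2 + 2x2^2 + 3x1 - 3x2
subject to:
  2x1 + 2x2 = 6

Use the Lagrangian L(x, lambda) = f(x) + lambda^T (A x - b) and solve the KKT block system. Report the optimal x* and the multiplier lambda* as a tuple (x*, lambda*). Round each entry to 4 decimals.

Form the Lagrangian:
  L(x, lambda) = (1/2) x^T Q x + c^T x + lambda^T (A x - b)
Stationarity (grad_x L = 0): Q x + c + A^T lambda = 0.
Primal feasibility: A x = b.

This gives the KKT block system:
  [ Q   A^T ] [ x     ]   [-c ]
  [ A    0  ] [ lambda ] = [ b ]

Solving the linear system:
  x*      = (0.5455, 2.4545)
  lambda* = (-3.4091)
  f(x*)   = 7.3636

x* = (0.5455, 2.4545), lambda* = (-3.4091)


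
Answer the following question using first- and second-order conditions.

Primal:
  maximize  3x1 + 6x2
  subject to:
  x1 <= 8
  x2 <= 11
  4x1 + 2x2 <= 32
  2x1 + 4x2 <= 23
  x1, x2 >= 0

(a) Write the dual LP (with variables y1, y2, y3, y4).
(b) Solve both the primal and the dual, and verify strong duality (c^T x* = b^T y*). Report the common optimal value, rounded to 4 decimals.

The standard primal-dual pair for 'max c^T x s.t. A x <= b, x >= 0' is:
  Dual:  min b^T y  s.t.  A^T y >= c,  y >= 0.

So the dual LP is:
  minimize  8y1 + 11y2 + 32y3 + 23y4
  subject to:
    y1 + 4y3 + 2y4 >= 3
    y2 + 2y3 + 4y4 >= 6
    y1, y2, y3, y4 >= 0

Solving the primal: x* = (6.8333, 2.3333).
  primal value c^T x* = 34.5.
Solving the dual: y* = (0, 0, 0, 1.5).
  dual value b^T y* = 34.5.
Strong duality: c^T x* = b^T y*. Confirmed.

34.5


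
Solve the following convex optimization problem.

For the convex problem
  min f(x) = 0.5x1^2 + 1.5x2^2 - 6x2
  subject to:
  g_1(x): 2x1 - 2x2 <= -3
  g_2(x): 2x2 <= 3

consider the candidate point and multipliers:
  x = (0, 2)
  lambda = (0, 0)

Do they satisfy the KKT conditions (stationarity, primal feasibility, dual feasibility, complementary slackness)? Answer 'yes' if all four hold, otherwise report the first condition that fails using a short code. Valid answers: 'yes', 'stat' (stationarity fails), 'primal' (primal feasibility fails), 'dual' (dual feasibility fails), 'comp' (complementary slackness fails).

Gradient of f: grad f(x) = Q x + c = (0, 0)
Constraint values g_i(x) = a_i^T x - b_i:
  g_1((0, 2)) = -1
  g_2((0, 2)) = 1
Stationarity residual: grad f(x) + sum_i lambda_i a_i = (0, 0)
  -> stationarity OK
Primal feasibility (all g_i <= 0): FAILS
Dual feasibility (all lambda_i >= 0): OK
Complementary slackness (lambda_i * g_i(x) = 0 for all i): OK

Verdict: the first failing condition is primal_feasibility -> primal.

primal


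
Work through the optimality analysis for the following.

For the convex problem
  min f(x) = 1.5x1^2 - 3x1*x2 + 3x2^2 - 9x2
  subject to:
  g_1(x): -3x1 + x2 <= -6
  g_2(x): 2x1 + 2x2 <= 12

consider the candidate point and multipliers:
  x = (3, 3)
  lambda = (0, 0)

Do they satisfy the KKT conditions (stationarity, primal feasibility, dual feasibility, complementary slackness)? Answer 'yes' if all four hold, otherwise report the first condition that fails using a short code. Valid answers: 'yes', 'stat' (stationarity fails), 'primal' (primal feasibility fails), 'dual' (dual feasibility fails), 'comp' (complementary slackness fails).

Gradient of f: grad f(x) = Q x + c = (0, 0)
Constraint values g_i(x) = a_i^T x - b_i:
  g_1((3, 3)) = 0
  g_2((3, 3)) = 0
Stationarity residual: grad f(x) + sum_i lambda_i a_i = (0, 0)
  -> stationarity OK
Primal feasibility (all g_i <= 0): OK
Dual feasibility (all lambda_i >= 0): OK
Complementary slackness (lambda_i * g_i(x) = 0 for all i): OK

Verdict: yes, KKT holds.

yes


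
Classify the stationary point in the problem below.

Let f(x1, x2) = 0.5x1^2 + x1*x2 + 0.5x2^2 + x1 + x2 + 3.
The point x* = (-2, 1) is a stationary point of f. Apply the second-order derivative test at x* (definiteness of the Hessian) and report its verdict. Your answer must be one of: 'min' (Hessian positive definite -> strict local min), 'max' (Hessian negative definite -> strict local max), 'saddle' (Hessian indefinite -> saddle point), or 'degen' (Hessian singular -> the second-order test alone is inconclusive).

Compute the Hessian H = grad^2 f:
  H = [[1, 1], [1, 1]]
Verify stationarity: grad f(x*) = H x* + g = (0, 0).
Eigenvalues of H: 0, 2.
H has a zero eigenvalue (singular; positive semidefinite but not definite), so H is neither positive definite, negative definite, nor indefinite. The second-order test alone is inconclusive -> degen.
(Indeed, f is constant along the null direction of H through x*, so x* is not a strict local extremum.)

degen


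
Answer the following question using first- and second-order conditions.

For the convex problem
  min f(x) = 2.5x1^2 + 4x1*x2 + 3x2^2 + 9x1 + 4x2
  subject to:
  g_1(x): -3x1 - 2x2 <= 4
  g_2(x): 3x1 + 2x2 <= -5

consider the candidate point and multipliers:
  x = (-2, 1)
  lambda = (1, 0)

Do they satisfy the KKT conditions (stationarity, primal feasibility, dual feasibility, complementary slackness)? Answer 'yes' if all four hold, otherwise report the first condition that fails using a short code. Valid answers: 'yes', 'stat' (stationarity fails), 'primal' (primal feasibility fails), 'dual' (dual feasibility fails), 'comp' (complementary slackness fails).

Gradient of f: grad f(x) = Q x + c = (3, 2)
Constraint values g_i(x) = a_i^T x - b_i:
  g_1((-2, 1)) = 0
  g_2((-2, 1)) = 1
Stationarity residual: grad f(x) + sum_i lambda_i a_i = (0, 0)
  -> stationarity OK
Primal feasibility (all g_i <= 0): FAILS
Dual feasibility (all lambda_i >= 0): OK
Complementary slackness (lambda_i * g_i(x) = 0 for all i): OK

Verdict: the first failing condition is primal_feasibility -> primal.

primal


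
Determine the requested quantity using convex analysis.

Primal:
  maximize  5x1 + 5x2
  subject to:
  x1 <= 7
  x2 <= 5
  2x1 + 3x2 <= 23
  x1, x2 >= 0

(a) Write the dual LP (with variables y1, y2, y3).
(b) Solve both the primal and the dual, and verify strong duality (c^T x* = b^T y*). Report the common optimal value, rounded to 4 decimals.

The standard primal-dual pair for 'max c^T x s.t. A x <= b, x >= 0' is:
  Dual:  min b^T y  s.t.  A^T y >= c,  y >= 0.

So the dual LP is:
  minimize  7y1 + 5y2 + 23y3
  subject to:
    y1 + 2y3 >= 5
    y2 + 3y3 >= 5
    y1, y2, y3 >= 0

Solving the primal: x* = (7, 3).
  primal value c^T x* = 50.
Solving the dual: y* = (1.6667, 0, 1.6667).
  dual value b^T y* = 50.
Strong duality: c^T x* = b^T y*. Confirmed.

50
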